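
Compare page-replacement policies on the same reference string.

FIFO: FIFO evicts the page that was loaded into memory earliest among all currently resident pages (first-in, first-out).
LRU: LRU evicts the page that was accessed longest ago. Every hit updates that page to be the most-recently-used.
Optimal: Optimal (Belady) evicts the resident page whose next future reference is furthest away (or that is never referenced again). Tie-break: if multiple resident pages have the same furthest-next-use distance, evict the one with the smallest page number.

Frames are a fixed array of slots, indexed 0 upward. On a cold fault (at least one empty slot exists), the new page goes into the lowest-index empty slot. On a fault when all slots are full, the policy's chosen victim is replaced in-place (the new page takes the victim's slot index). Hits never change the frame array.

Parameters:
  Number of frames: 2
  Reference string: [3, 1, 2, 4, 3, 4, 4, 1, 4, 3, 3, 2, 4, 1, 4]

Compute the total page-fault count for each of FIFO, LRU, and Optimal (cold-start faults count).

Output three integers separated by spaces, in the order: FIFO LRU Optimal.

--- FIFO ---
  step 0: ref 3 -> FAULT, frames=[3,-] (faults so far: 1)
  step 1: ref 1 -> FAULT, frames=[3,1] (faults so far: 2)
  step 2: ref 2 -> FAULT, evict 3, frames=[2,1] (faults so far: 3)
  step 3: ref 4 -> FAULT, evict 1, frames=[2,4] (faults so far: 4)
  step 4: ref 3 -> FAULT, evict 2, frames=[3,4] (faults so far: 5)
  step 5: ref 4 -> HIT, frames=[3,4] (faults so far: 5)
  step 6: ref 4 -> HIT, frames=[3,4] (faults so far: 5)
  step 7: ref 1 -> FAULT, evict 4, frames=[3,1] (faults so far: 6)
  step 8: ref 4 -> FAULT, evict 3, frames=[4,1] (faults so far: 7)
  step 9: ref 3 -> FAULT, evict 1, frames=[4,3] (faults so far: 8)
  step 10: ref 3 -> HIT, frames=[4,3] (faults so far: 8)
  step 11: ref 2 -> FAULT, evict 4, frames=[2,3] (faults so far: 9)
  step 12: ref 4 -> FAULT, evict 3, frames=[2,4] (faults so far: 10)
  step 13: ref 1 -> FAULT, evict 2, frames=[1,4] (faults so far: 11)
  step 14: ref 4 -> HIT, frames=[1,4] (faults so far: 11)
  FIFO total faults: 11
--- LRU ---
  step 0: ref 3 -> FAULT, frames=[3,-] (faults so far: 1)
  step 1: ref 1 -> FAULT, frames=[3,1] (faults so far: 2)
  step 2: ref 2 -> FAULT, evict 3, frames=[2,1] (faults so far: 3)
  step 3: ref 4 -> FAULT, evict 1, frames=[2,4] (faults so far: 4)
  step 4: ref 3 -> FAULT, evict 2, frames=[3,4] (faults so far: 5)
  step 5: ref 4 -> HIT, frames=[3,4] (faults so far: 5)
  step 6: ref 4 -> HIT, frames=[3,4] (faults so far: 5)
  step 7: ref 1 -> FAULT, evict 3, frames=[1,4] (faults so far: 6)
  step 8: ref 4 -> HIT, frames=[1,4] (faults so far: 6)
  step 9: ref 3 -> FAULT, evict 1, frames=[3,4] (faults so far: 7)
  step 10: ref 3 -> HIT, frames=[3,4] (faults so far: 7)
  step 11: ref 2 -> FAULT, evict 4, frames=[3,2] (faults so far: 8)
  step 12: ref 4 -> FAULT, evict 3, frames=[4,2] (faults so far: 9)
  step 13: ref 1 -> FAULT, evict 2, frames=[4,1] (faults so far: 10)
  step 14: ref 4 -> HIT, frames=[4,1] (faults so far: 10)
  LRU total faults: 10
--- Optimal ---
  step 0: ref 3 -> FAULT, frames=[3,-] (faults so far: 1)
  step 1: ref 1 -> FAULT, frames=[3,1] (faults so far: 2)
  step 2: ref 2 -> FAULT, evict 1, frames=[3,2] (faults so far: 3)
  step 3: ref 4 -> FAULT, evict 2, frames=[3,4] (faults so far: 4)
  step 4: ref 3 -> HIT, frames=[3,4] (faults so far: 4)
  step 5: ref 4 -> HIT, frames=[3,4] (faults so far: 4)
  step 6: ref 4 -> HIT, frames=[3,4] (faults so far: 4)
  step 7: ref 1 -> FAULT, evict 3, frames=[1,4] (faults so far: 5)
  step 8: ref 4 -> HIT, frames=[1,4] (faults so far: 5)
  step 9: ref 3 -> FAULT, evict 1, frames=[3,4] (faults so far: 6)
  step 10: ref 3 -> HIT, frames=[3,4] (faults so far: 6)
  step 11: ref 2 -> FAULT, evict 3, frames=[2,4] (faults so far: 7)
  step 12: ref 4 -> HIT, frames=[2,4] (faults so far: 7)
  step 13: ref 1 -> FAULT, evict 2, frames=[1,4] (faults so far: 8)
  step 14: ref 4 -> HIT, frames=[1,4] (faults so far: 8)
  Optimal total faults: 8

Answer: 11 10 8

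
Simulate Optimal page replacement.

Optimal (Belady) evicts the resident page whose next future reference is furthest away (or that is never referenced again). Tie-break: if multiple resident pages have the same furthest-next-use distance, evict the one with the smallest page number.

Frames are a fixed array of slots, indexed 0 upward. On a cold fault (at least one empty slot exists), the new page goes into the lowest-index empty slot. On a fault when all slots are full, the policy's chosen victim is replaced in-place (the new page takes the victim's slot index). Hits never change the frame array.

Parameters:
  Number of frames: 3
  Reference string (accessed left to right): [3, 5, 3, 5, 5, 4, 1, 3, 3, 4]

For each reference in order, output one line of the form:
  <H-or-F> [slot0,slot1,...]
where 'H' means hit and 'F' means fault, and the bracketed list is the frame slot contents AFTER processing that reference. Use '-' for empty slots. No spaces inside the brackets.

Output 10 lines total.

F [3,-,-]
F [3,5,-]
H [3,5,-]
H [3,5,-]
H [3,5,-]
F [3,5,4]
F [3,1,4]
H [3,1,4]
H [3,1,4]
H [3,1,4]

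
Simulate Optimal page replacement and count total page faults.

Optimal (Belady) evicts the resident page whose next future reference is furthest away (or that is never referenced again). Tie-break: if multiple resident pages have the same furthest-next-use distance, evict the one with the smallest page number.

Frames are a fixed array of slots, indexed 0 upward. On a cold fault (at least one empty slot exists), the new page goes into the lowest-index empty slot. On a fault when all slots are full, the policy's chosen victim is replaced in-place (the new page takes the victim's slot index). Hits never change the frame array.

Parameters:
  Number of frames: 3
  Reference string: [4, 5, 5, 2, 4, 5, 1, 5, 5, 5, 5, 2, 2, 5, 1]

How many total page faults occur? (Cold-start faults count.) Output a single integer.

Answer: 4

Derivation:
Step 0: ref 4 → FAULT, frames=[4,-,-]
Step 1: ref 5 → FAULT, frames=[4,5,-]
Step 2: ref 5 → HIT, frames=[4,5,-]
Step 3: ref 2 → FAULT, frames=[4,5,2]
Step 4: ref 4 → HIT, frames=[4,5,2]
Step 5: ref 5 → HIT, frames=[4,5,2]
Step 6: ref 1 → FAULT (evict 4), frames=[1,5,2]
Step 7: ref 5 → HIT, frames=[1,5,2]
Step 8: ref 5 → HIT, frames=[1,5,2]
Step 9: ref 5 → HIT, frames=[1,5,2]
Step 10: ref 5 → HIT, frames=[1,5,2]
Step 11: ref 2 → HIT, frames=[1,5,2]
Step 12: ref 2 → HIT, frames=[1,5,2]
Step 13: ref 5 → HIT, frames=[1,5,2]
Step 14: ref 1 → HIT, frames=[1,5,2]
Total faults: 4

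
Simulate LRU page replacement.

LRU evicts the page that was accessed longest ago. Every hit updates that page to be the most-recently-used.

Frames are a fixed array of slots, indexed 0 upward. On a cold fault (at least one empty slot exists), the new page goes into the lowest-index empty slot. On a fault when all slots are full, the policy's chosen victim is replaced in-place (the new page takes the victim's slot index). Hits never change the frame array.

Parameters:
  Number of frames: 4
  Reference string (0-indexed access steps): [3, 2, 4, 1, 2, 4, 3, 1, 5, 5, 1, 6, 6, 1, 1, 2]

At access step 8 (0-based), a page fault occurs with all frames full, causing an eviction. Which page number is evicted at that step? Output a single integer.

Answer: 2

Derivation:
Step 0: ref 3 -> FAULT, frames=[3,-,-,-]
Step 1: ref 2 -> FAULT, frames=[3,2,-,-]
Step 2: ref 4 -> FAULT, frames=[3,2,4,-]
Step 3: ref 1 -> FAULT, frames=[3,2,4,1]
Step 4: ref 2 -> HIT, frames=[3,2,4,1]
Step 5: ref 4 -> HIT, frames=[3,2,4,1]
Step 6: ref 3 -> HIT, frames=[3,2,4,1]
Step 7: ref 1 -> HIT, frames=[3,2,4,1]
Step 8: ref 5 -> FAULT, evict 2, frames=[3,5,4,1]
At step 8: evicted page 2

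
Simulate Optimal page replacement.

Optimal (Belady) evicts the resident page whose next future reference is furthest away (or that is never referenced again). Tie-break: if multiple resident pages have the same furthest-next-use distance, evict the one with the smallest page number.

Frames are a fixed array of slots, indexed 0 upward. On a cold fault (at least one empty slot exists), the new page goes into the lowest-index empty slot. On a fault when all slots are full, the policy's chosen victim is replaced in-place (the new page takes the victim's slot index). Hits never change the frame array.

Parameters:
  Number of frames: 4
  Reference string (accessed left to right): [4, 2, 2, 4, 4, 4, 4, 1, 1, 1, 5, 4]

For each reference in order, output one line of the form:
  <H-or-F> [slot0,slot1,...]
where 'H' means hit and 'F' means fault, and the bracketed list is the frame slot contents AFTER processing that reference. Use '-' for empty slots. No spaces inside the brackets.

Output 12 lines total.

F [4,-,-,-]
F [4,2,-,-]
H [4,2,-,-]
H [4,2,-,-]
H [4,2,-,-]
H [4,2,-,-]
H [4,2,-,-]
F [4,2,1,-]
H [4,2,1,-]
H [4,2,1,-]
F [4,2,1,5]
H [4,2,1,5]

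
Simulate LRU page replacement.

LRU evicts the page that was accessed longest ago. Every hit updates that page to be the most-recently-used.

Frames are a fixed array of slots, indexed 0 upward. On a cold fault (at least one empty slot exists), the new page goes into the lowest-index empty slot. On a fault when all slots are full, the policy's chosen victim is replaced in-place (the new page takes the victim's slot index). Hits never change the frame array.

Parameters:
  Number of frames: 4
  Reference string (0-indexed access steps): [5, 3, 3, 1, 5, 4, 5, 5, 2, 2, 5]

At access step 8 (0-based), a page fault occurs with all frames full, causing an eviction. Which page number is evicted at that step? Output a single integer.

Answer: 3

Derivation:
Step 0: ref 5 -> FAULT, frames=[5,-,-,-]
Step 1: ref 3 -> FAULT, frames=[5,3,-,-]
Step 2: ref 3 -> HIT, frames=[5,3,-,-]
Step 3: ref 1 -> FAULT, frames=[5,3,1,-]
Step 4: ref 5 -> HIT, frames=[5,3,1,-]
Step 5: ref 4 -> FAULT, frames=[5,3,1,4]
Step 6: ref 5 -> HIT, frames=[5,3,1,4]
Step 7: ref 5 -> HIT, frames=[5,3,1,4]
Step 8: ref 2 -> FAULT, evict 3, frames=[5,2,1,4]
At step 8: evicted page 3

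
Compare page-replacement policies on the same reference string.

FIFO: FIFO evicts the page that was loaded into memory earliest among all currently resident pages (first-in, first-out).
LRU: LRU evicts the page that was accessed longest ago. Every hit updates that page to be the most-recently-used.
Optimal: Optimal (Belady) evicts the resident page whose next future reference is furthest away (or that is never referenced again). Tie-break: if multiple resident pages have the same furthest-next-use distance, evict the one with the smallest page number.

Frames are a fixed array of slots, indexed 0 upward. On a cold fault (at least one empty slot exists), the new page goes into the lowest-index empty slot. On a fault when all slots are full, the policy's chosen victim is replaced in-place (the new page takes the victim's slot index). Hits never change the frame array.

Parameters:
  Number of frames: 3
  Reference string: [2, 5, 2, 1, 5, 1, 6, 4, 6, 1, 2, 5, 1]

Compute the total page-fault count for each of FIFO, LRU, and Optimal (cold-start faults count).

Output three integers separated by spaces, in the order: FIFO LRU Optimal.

--- FIFO ---
  step 0: ref 2 -> FAULT, frames=[2,-,-] (faults so far: 1)
  step 1: ref 5 -> FAULT, frames=[2,5,-] (faults so far: 2)
  step 2: ref 2 -> HIT, frames=[2,5,-] (faults so far: 2)
  step 3: ref 1 -> FAULT, frames=[2,5,1] (faults so far: 3)
  step 4: ref 5 -> HIT, frames=[2,5,1] (faults so far: 3)
  step 5: ref 1 -> HIT, frames=[2,5,1] (faults so far: 3)
  step 6: ref 6 -> FAULT, evict 2, frames=[6,5,1] (faults so far: 4)
  step 7: ref 4 -> FAULT, evict 5, frames=[6,4,1] (faults so far: 5)
  step 8: ref 6 -> HIT, frames=[6,4,1] (faults so far: 5)
  step 9: ref 1 -> HIT, frames=[6,4,1] (faults so far: 5)
  step 10: ref 2 -> FAULT, evict 1, frames=[6,4,2] (faults so far: 6)
  step 11: ref 5 -> FAULT, evict 6, frames=[5,4,2] (faults so far: 7)
  step 12: ref 1 -> FAULT, evict 4, frames=[5,1,2] (faults so far: 8)
  FIFO total faults: 8
--- LRU ---
  step 0: ref 2 -> FAULT, frames=[2,-,-] (faults so far: 1)
  step 1: ref 5 -> FAULT, frames=[2,5,-] (faults so far: 2)
  step 2: ref 2 -> HIT, frames=[2,5,-] (faults so far: 2)
  step 3: ref 1 -> FAULT, frames=[2,5,1] (faults so far: 3)
  step 4: ref 5 -> HIT, frames=[2,5,1] (faults so far: 3)
  step 5: ref 1 -> HIT, frames=[2,5,1] (faults so far: 3)
  step 6: ref 6 -> FAULT, evict 2, frames=[6,5,1] (faults so far: 4)
  step 7: ref 4 -> FAULT, evict 5, frames=[6,4,1] (faults so far: 5)
  step 8: ref 6 -> HIT, frames=[6,4,1] (faults so far: 5)
  step 9: ref 1 -> HIT, frames=[6,4,1] (faults so far: 5)
  step 10: ref 2 -> FAULT, evict 4, frames=[6,2,1] (faults so far: 6)
  step 11: ref 5 -> FAULT, evict 6, frames=[5,2,1] (faults so far: 7)
  step 12: ref 1 -> HIT, frames=[5,2,1] (faults so far: 7)
  LRU total faults: 7
--- Optimal ---
  step 0: ref 2 -> FAULT, frames=[2,-,-] (faults so far: 1)
  step 1: ref 5 -> FAULT, frames=[2,5,-] (faults so far: 2)
  step 2: ref 2 -> HIT, frames=[2,5,-] (faults so far: 2)
  step 3: ref 1 -> FAULT, frames=[2,5,1] (faults so far: 3)
  step 4: ref 5 -> HIT, frames=[2,5,1] (faults so far: 3)
  step 5: ref 1 -> HIT, frames=[2,5,1] (faults so far: 3)
  step 6: ref 6 -> FAULT, evict 5, frames=[2,6,1] (faults so far: 4)
  step 7: ref 4 -> FAULT, evict 2, frames=[4,6,1] (faults so far: 5)
  step 8: ref 6 -> HIT, frames=[4,6,1] (faults so far: 5)
  step 9: ref 1 -> HIT, frames=[4,6,1] (faults so far: 5)
  step 10: ref 2 -> FAULT, evict 4, frames=[2,6,1] (faults so far: 6)
  step 11: ref 5 -> FAULT, evict 2, frames=[5,6,1] (faults so far: 7)
  step 12: ref 1 -> HIT, frames=[5,6,1] (faults so far: 7)
  Optimal total faults: 7

Answer: 8 7 7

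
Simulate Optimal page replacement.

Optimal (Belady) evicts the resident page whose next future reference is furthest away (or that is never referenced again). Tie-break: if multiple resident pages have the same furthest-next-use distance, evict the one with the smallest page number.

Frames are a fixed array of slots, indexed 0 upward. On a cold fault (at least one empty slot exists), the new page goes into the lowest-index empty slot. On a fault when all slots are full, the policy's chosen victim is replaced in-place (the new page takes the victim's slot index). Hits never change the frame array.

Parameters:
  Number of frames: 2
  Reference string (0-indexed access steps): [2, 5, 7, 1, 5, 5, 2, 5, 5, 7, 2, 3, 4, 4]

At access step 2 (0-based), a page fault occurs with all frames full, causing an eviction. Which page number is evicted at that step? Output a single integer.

Answer: 2

Derivation:
Step 0: ref 2 -> FAULT, frames=[2,-]
Step 1: ref 5 -> FAULT, frames=[2,5]
Step 2: ref 7 -> FAULT, evict 2, frames=[7,5]
At step 2: evicted page 2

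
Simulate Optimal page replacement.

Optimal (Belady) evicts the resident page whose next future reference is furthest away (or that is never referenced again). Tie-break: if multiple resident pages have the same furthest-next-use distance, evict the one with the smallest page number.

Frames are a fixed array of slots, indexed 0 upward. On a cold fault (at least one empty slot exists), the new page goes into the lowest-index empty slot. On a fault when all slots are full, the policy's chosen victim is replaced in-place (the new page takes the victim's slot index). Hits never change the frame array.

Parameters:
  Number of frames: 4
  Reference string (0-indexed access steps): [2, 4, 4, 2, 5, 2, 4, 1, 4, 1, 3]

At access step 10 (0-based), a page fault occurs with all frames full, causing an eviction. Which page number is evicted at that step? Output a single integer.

Step 0: ref 2 -> FAULT, frames=[2,-,-,-]
Step 1: ref 4 -> FAULT, frames=[2,4,-,-]
Step 2: ref 4 -> HIT, frames=[2,4,-,-]
Step 3: ref 2 -> HIT, frames=[2,4,-,-]
Step 4: ref 5 -> FAULT, frames=[2,4,5,-]
Step 5: ref 2 -> HIT, frames=[2,4,5,-]
Step 6: ref 4 -> HIT, frames=[2,4,5,-]
Step 7: ref 1 -> FAULT, frames=[2,4,5,1]
Step 8: ref 4 -> HIT, frames=[2,4,5,1]
Step 9: ref 1 -> HIT, frames=[2,4,5,1]
Step 10: ref 3 -> FAULT, evict 1, frames=[2,4,5,3]
At step 10: evicted page 1

Answer: 1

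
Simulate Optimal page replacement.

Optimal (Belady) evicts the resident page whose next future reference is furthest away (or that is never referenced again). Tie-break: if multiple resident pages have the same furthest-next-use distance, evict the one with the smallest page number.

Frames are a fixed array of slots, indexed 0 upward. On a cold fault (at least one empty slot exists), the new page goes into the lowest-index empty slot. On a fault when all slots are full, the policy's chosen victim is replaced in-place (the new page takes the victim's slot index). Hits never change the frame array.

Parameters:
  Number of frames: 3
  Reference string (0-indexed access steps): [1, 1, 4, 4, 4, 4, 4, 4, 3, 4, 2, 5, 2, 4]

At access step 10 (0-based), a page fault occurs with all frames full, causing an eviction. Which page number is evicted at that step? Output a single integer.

Answer: 1

Derivation:
Step 0: ref 1 -> FAULT, frames=[1,-,-]
Step 1: ref 1 -> HIT, frames=[1,-,-]
Step 2: ref 4 -> FAULT, frames=[1,4,-]
Step 3: ref 4 -> HIT, frames=[1,4,-]
Step 4: ref 4 -> HIT, frames=[1,4,-]
Step 5: ref 4 -> HIT, frames=[1,4,-]
Step 6: ref 4 -> HIT, frames=[1,4,-]
Step 7: ref 4 -> HIT, frames=[1,4,-]
Step 8: ref 3 -> FAULT, frames=[1,4,3]
Step 9: ref 4 -> HIT, frames=[1,4,3]
Step 10: ref 2 -> FAULT, evict 1, frames=[2,4,3]
At step 10: evicted page 1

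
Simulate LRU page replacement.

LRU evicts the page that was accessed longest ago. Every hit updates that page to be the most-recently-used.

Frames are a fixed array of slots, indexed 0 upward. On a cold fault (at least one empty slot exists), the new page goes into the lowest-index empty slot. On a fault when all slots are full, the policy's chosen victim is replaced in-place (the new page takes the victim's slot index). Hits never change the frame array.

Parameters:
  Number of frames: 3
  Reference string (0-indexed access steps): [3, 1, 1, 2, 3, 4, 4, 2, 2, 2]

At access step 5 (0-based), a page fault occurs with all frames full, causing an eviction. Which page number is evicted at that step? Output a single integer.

Step 0: ref 3 -> FAULT, frames=[3,-,-]
Step 1: ref 1 -> FAULT, frames=[3,1,-]
Step 2: ref 1 -> HIT, frames=[3,1,-]
Step 3: ref 2 -> FAULT, frames=[3,1,2]
Step 4: ref 3 -> HIT, frames=[3,1,2]
Step 5: ref 4 -> FAULT, evict 1, frames=[3,4,2]
At step 5: evicted page 1

Answer: 1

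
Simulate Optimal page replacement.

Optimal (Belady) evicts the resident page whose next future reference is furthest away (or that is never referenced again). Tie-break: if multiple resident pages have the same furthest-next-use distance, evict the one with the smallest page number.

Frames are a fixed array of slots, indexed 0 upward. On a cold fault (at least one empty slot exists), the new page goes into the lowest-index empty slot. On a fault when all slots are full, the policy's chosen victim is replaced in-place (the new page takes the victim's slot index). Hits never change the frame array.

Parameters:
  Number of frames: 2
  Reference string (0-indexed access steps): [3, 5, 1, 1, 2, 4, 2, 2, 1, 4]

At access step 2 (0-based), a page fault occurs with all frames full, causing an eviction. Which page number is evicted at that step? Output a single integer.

Answer: 3

Derivation:
Step 0: ref 3 -> FAULT, frames=[3,-]
Step 1: ref 5 -> FAULT, frames=[3,5]
Step 2: ref 1 -> FAULT, evict 3, frames=[1,5]
At step 2: evicted page 3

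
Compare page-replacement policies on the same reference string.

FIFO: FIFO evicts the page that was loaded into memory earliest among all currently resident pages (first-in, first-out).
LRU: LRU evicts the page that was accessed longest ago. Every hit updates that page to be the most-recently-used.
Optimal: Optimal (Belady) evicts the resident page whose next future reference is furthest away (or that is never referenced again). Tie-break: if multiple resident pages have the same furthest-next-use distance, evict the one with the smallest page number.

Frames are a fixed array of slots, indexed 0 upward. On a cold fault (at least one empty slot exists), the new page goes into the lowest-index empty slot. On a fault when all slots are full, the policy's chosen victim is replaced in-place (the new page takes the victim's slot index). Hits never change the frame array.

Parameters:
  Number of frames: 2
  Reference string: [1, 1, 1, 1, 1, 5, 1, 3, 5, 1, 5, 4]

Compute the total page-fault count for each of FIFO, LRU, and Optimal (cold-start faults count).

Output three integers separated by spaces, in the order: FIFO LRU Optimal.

Answer: 6 6 5

Derivation:
--- FIFO ---
  step 0: ref 1 -> FAULT, frames=[1,-] (faults so far: 1)
  step 1: ref 1 -> HIT, frames=[1,-] (faults so far: 1)
  step 2: ref 1 -> HIT, frames=[1,-] (faults so far: 1)
  step 3: ref 1 -> HIT, frames=[1,-] (faults so far: 1)
  step 4: ref 1 -> HIT, frames=[1,-] (faults so far: 1)
  step 5: ref 5 -> FAULT, frames=[1,5] (faults so far: 2)
  step 6: ref 1 -> HIT, frames=[1,5] (faults so far: 2)
  step 7: ref 3 -> FAULT, evict 1, frames=[3,5] (faults so far: 3)
  step 8: ref 5 -> HIT, frames=[3,5] (faults so far: 3)
  step 9: ref 1 -> FAULT, evict 5, frames=[3,1] (faults so far: 4)
  step 10: ref 5 -> FAULT, evict 3, frames=[5,1] (faults so far: 5)
  step 11: ref 4 -> FAULT, evict 1, frames=[5,4] (faults so far: 6)
  FIFO total faults: 6
--- LRU ---
  step 0: ref 1 -> FAULT, frames=[1,-] (faults so far: 1)
  step 1: ref 1 -> HIT, frames=[1,-] (faults so far: 1)
  step 2: ref 1 -> HIT, frames=[1,-] (faults so far: 1)
  step 3: ref 1 -> HIT, frames=[1,-] (faults so far: 1)
  step 4: ref 1 -> HIT, frames=[1,-] (faults so far: 1)
  step 5: ref 5 -> FAULT, frames=[1,5] (faults so far: 2)
  step 6: ref 1 -> HIT, frames=[1,5] (faults so far: 2)
  step 7: ref 3 -> FAULT, evict 5, frames=[1,3] (faults so far: 3)
  step 8: ref 5 -> FAULT, evict 1, frames=[5,3] (faults so far: 4)
  step 9: ref 1 -> FAULT, evict 3, frames=[5,1] (faults so far: 5)
  step 10: ref 5 -> HIT, frames=[5,1] (faults so far: 5)
  step 11: ref 4 -> FAULT, evict 1, frames=[5,4] (faults so far: 6)
  LRU total faults: 6
--- Optimal ---
  step 0: ref 1 -> FAULT, frames=[1,-] (faults so far: 1)
  step 1: ref 1 -> HIT, frames=[1,-] (faults so far: 1)
  step 2: ref 1 -> HIT, frames=[1,-] (faults so far: 1)
  step 3: ref 1 -> HIT, frames=[1,-] (faults so far: 1)
  step 4: ref 1 -> HIT, frames=[1,-] (faults so far: 1)
  step 5: ref 5 -> FAULT, frames=[1,5] (faults so far: 2)
  step 6: ref 1 -> HIT, frames=[1,5] (faults so far: 2)
  step 7: ref 3 -> FAULT, evict 1, frames=[3,5] (faults so far: 3)
  step 8: ref 5 -> HIT, frames=[3,5] (faults so far: 3)
  step 9: ref 1 -> FAULT, evict 3, frames=[1,5] (faults so far: 4)
  step 10: ref 5 -> HIT, frames=[1,5] (faults so far: 4)
  step 11: ref 4 -> FAULT, evict 1, frames=[4,5] (faults so far: 5)
  Optimal total faults: 5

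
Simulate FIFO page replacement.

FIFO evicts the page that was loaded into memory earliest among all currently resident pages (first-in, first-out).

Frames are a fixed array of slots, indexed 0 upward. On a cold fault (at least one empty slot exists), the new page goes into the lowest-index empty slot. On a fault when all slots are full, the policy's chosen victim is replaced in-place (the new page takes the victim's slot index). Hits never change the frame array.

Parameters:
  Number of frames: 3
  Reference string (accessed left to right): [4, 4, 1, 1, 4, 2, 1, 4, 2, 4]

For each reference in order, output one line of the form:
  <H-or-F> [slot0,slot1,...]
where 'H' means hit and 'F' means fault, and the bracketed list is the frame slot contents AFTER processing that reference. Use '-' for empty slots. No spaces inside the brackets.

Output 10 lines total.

F [4,-,-]
H [4,-,-]
F [4,1,-]
H [4,1,-]
H [4,1,-]
F [4,1,2]
H [4,1,2]
H [4,1,2]
H [4,1,2]
H [4,1,2]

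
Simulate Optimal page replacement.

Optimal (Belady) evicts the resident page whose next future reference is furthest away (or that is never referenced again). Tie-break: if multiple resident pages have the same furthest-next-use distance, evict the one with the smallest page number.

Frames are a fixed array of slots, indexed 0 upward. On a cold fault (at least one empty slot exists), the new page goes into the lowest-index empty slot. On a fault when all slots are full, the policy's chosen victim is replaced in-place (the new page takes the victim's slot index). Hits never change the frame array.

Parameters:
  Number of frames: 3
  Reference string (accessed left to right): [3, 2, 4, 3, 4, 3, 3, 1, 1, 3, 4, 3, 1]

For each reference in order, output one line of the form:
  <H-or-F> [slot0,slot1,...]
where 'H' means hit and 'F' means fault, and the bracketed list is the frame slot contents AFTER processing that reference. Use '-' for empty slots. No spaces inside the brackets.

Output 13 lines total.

F [3,-,-]
F [3,2,-]
F [3,2,4]
H [3,2,4]
H [3,2,4]
H [3,2,4]
H [3,2,4]
F [3,1,4]
H [3,1,4]
H [3,1,4]
H [3,1,4]
H [3,1,4]
H [3,1,4]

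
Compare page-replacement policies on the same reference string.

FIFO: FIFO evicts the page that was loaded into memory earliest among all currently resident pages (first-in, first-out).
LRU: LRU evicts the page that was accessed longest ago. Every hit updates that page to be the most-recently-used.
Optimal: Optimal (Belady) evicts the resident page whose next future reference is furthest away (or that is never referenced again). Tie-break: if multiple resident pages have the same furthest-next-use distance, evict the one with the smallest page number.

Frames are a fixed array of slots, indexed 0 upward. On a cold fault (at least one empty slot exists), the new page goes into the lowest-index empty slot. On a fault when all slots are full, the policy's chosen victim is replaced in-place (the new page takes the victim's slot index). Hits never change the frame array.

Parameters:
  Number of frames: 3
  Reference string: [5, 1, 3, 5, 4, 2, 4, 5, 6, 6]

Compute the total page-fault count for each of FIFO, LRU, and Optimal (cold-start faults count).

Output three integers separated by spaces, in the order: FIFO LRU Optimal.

Answer: 7 6 6

Derivation:
--- FIFO ---
  step 0: ref 5 -> FAULT, frames=[5,-,-] (faults so far: 1)
  step 1: ref 1 -> FAULT, frames=[5,1,-] (faults so far: 2)
  step 2: ref 3 -> FAULT, frames=[5,1,3] (faults so far: 3)
  step 3: ref 5 -> HIT, frames=[5,1,3] (faults so far: 3)
  step 4: ref 4 -> FAULT, evict 5, frames=[4,1,3] (faults so far: 4)
  step 5: ref 2 -> FAULT, evict 1, frames=[4,2,3] (faults so far: 5)
  step 6: ref 4 -> HIT, frames=[4,2,3] (faults so far: 5)
  step 7: ref 5 -> FAULT, evict 3, frames=[4,2,5] (faults so far: 6)
  step 8: ref 6 -> FAULT, evict 4, frames=[6,2,5] (faults so far: 7)
  step 9: ref 6 -> HIT, frames=[6,2,5] (faults so far: 7)
  FIFO total faults: 7
--- LRU ---
  step 0: ref 5 -> FAULT, frames=[5,-,-] (faults so far: 1)
  step 1: ref 1 -> FAULT, frames=[5,1,-] (faults so far: 2)
  step 2: ref 3 -> FAULT, frames=[5,1,3] (faults so far: 3)
  step 3: ref 5 -> HIT, frames=[5,1,3] (faults so far: 3)
  step 4: ref 4 -> FAULT, evict 1, frames=[5,4,3] (faults so far: 4)
  step 5: ref 2 -> FAULT, evict 3, frames=[5,4,2] (faults so far: 5)
  step 6: ref 4 -> HIT, frames=[5,4,2] (faults so far: 5)
  step 7: ref 5 -> HIT, frames=[5,4,2] (faults so far: 5)
  step 8: ref 6 -> FAULT, evict 2, frames=[5,4,6] (faults so far: 6)
  step 9: ref 6 -> HIT, frames=[5,4,6] (faults so far: 6)
  LRU total faults: 6
--- Optimal ---
  step 0: ref 5 -> FAULT, frames=[5,-,-] (faults so far: 1)
  step 1: ref 1 -> FAULT, frames=[5,1,-] (faults so far: 2)
  step 2: ref 3 -> FAULT, frames=[5,1,3] (faults so far: 3)
  step 3: ref 5 -> HIT, frames=[5,1,3] (faults so far: 3)
  step 4: ref 4 -> FAULT, evict 1, frames=[5,4,3] (faults so far: 4)
  step 5: ref 2 -> FAULT, evict 3, frames=[5,4,2] (faults so far: 5)
  step 6: ref 4 -> HIT, frames=[5,4,2] (faults so far: 5)
  step 7: ref 5 -> HIT, frames=[5,4,2] (faults so far: 5)
  step 8: ref 6 -> FAULT, evict 2, frames=[5,4,6] (faults so far: 6)
  step 9: ref 6 -> HIT, frames=[5,4,6] (faults so far: 6)
  Optimal total faults: 6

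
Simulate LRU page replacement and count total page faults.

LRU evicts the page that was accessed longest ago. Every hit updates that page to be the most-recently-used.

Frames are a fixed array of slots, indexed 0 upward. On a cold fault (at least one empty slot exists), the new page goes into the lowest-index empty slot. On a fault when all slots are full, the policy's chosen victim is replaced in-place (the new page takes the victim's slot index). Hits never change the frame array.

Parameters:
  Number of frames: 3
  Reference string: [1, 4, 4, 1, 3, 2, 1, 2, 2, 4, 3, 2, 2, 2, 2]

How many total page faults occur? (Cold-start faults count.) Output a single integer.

Step 0: ref 1 → FAULT, frames=[1,-,-]
Step 1: ref 4 → FAULT, frames=[1,4,-]
Step 2: ref 4 → HIT, frames=[1,4,-]
Step 3: ref 1 → HIT, frames=[1,4,-]
Step 4: ref 3 → FAULT, frames=[1,4,3]
Step 5: ref 2 → FAULT (evict 4), frames=[1,2,3]
Step 6: ref 1 → HIT, frames=[1,2,3]
Step 7: ref 2 → HIT, frames=[1,2,3]
Step 8: ref 2 → HIT, frames=[1,2,3]
Step 9: ref 4 → FAULT (evict 3), frames=[1,2,4]
Step 10: ref 3 → FAULT (evict 1), frames=[3,2,4]
Step 11: ref 2 → HIT, frames=[3,2,4]
Step 12: ref 2 → HIT, frames=[3,2,4]
Step 13: ref 2 → HIT, frames=[3,2,4]
Step 14: ref 2 → HIT, frames=[3,2,4]
Total faults: 6

Answer: 6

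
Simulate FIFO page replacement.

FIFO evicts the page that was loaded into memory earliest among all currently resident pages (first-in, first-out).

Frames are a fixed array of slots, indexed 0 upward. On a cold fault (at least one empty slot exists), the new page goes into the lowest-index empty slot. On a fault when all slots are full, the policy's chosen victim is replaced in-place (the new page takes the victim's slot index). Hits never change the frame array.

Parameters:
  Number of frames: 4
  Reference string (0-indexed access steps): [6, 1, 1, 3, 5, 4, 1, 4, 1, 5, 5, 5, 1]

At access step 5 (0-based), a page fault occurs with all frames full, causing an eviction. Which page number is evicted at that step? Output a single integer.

Answer: 6

Derivation:
Step 0: ref 6 -> FAULT, frames=[6,-,-,-]
Step 1: ref 1 -> FAULT, frames=[6,1,-,-]
Step 2: ref 1 -> HIT, frames=[6,1,-,-]
Step 3: ref 3 -> FAULT, frames=[6,1,3,-]
Step 4: ref 5 -> FAULT, frames=[6,1,3,5]
Step 5: ref 4 -> FAULT, evict 6, frames=[4,1,3,5]
At step 5: evicted page 6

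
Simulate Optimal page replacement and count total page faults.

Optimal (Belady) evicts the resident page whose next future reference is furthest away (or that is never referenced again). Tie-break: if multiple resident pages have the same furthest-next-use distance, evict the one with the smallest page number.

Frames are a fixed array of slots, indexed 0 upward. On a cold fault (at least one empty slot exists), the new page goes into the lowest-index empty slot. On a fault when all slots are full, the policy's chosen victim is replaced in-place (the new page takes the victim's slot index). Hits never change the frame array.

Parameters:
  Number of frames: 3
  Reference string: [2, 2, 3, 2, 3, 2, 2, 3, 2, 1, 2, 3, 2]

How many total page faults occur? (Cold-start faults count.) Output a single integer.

Step 0: ref 2 → FAULT, frames=[2,-,-]
Step 1: ref 2 → HIT, frames=[2,-,-]
Step 2: ref 3 → FAULT, frames=[2,3,-]
Step 3: ref 2 → HIT, frames=[2,3,-]
Step 4: ref 3 → HIT, frames=[2,3,-]
Step 5: ref 2 → HIT, frames=[2,3,-]
Step 6: ref 2 → HIT, frames=[2,3,-]
Step 7: ref 3 → HIT, frames=[2,3,-]
Step 8: ref 2 → HIT, frames=[2,3,-]
Step 9: ref 1 → FAULT, frames=[2,3,1]
Step 10: ref 2 → HIT, frames=[2,3,1]
Step 11: ref 3 → HIT, frames=[2,3,1]
Step 12: ref 2 → HIT, frames=[2,3,1]
Total faults: 3

Answer: 3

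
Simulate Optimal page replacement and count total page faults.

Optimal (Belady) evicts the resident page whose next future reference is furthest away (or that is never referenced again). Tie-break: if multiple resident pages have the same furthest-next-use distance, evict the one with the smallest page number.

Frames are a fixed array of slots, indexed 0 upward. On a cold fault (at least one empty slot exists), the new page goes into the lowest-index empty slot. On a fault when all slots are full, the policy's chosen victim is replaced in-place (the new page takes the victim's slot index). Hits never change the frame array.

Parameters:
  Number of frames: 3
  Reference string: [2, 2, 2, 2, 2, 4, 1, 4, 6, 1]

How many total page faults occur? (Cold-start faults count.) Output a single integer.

Answer: 4

Derivation:
Step 0: ref 2 → FAULT, frames=[2,-,-]
Step 1: ref 2 → HIT, frames=[2,-,-]
Step 2: ref 2 → HIT, frames=[2,-,-]
Step 3: ref 2 → HIT, frames=[2,-,-]
Step 4: ref 2 → HIT, frames=[2,-,-]
Step 5: ref 4 → FAULT, frames=[2,4,-]
Step 6: ref 1 → FAULT, frames=[2,4,1]
Step 7: ref 4 → HIT, frames=[2,4,1]
Step 8: ref 6 → FAULT (evict 2), frames=[6,4,1]
Step 9: ref 1 → HIT, frames=[6,4,1]
Total faults: 4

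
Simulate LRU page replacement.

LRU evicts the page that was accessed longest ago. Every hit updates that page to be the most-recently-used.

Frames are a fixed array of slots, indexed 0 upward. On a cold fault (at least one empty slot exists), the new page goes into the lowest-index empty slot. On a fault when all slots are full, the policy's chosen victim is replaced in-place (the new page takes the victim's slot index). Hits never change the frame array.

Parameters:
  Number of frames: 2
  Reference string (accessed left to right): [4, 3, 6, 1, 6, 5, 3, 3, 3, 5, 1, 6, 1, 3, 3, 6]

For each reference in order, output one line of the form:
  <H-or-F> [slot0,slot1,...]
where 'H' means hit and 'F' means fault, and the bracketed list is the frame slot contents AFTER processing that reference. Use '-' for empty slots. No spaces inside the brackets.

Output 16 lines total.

F [4,-]
F [4,3]
F [6,3]
F [6,1]
H [6,1]
F [6,5]
F [3,5]
H [3,5]
H [3,5]
H [3,5]
F [1,5]
F [1,6]
H [1,6]
F [1,3]
H [1,3]
F [6,3]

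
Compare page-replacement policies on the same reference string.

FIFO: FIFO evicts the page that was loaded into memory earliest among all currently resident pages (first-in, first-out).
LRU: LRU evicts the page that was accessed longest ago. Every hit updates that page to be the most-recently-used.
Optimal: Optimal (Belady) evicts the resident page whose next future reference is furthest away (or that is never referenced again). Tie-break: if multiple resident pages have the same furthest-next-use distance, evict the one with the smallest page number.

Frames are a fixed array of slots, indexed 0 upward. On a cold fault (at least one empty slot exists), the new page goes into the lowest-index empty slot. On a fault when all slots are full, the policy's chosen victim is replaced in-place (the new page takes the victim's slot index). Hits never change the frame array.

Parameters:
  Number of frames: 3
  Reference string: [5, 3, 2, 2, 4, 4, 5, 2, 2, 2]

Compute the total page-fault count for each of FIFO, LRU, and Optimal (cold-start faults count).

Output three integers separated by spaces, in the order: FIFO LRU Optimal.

--- FIFO ---
  step 0: ref 5 -> FAULT, frames=[5,-,-] (faults so far: 1)
  step 1: ref 3 -> FAULT, frames=[5,3,-] (faults so far: 2)
  step 2: ref 2 -> FAULT, frames=[5,3,2] (faults so far: 3)
  step 3: ref 2 -> HIT, frames=[5,3,2] (faults so far: 3)
  step 4: ref 4 -> FAULT, evict 5, frames=[4,3,2] (faults so far: 4)
  step 5: ref 4 -> HIT, frames=[4,3,2] (faults so far: 4)
  step 6: ref 5 -> FAULT, evict 3, frames=[4,5,2] (faults so far: 5)
  step 7: ref 2 -> HIT, frames=[4,5,2] (faults so far: 5)
  step 8: ref 2 -> HIT, frames=[4,5,2] (faults so far: 5)
  step 9: ref 2 -> HIT, frames=[4,5,2] (faults so far: 5)
  FIFO total faults: 5
--- LRU ---
  step 0: ref 5 -> FAULT, frames=[5,-,-] (faults so far: 1)
  step 1: ref 3 -> FAULT, frames=[5,3,-] (faults so far: 2)
  step 2: ref 2 -> FAULT, frames=[5,3,2] (faults so far: 3)
  step 3: ref 2 -> HIT, frames=[5,3,2] (faults so far: 3)
  step 4: ref 4 -> FAULT, evict 5, frames=[4,3,2] (faults so far: 4)
  step 5: ref 4 -> HIT, frames=[4,3,2] (faults so far: 4)
  step 6: ref 5 -> FAULT, evict 3, frames=[4,5,2] (faults so far: 5)
  step 7: ref 2 -> HIT, frames=[4,5,2] (faults so far: 5)
  step 8: ref 2 -> HIT, frames=[4,5,2] (faults so far: 5)
  step 9: ref 2 -> HIT, frames=[4,5,2] (faults so far: 5)
  LRU total faults: 5
--- Optimal ---
  step 0: ref 5 -> FAULT, frames=[5,-,-] (faults so far: 1)
  step 1: ref 3 -> FAULT, frames=[5,3,-] (faults so far: 2)
  step 2: ref 2 -> FAULT, frames=[5,3,2] (faults so far: 3)
  step 3: ref 2 -> HIT, frames=[5,3,2] (faults so far: 3)
  step 4: ref 4 -> FAULT, evict 3, frames=[5,4,2] (faults so far: 4)
  step 5: ref 4 -> HIT, frames=[5,4,2] (faults so far: 4)
  step 6: ref 5 -> HIT, frames=[5,4,2] (faults so far: 4)
  step 7: ref 2 -> HIT, frames=[5,4,2] (faults so far: 4)
  step 8: ref 2 -> HIT, frames=[5,4,2] (faults so far: 4)
  step 9: ref 2 -> HIT, frames=[5,4,2] (faults so far: 4)
  Optimal total faults: 4

Answer: 5 5 4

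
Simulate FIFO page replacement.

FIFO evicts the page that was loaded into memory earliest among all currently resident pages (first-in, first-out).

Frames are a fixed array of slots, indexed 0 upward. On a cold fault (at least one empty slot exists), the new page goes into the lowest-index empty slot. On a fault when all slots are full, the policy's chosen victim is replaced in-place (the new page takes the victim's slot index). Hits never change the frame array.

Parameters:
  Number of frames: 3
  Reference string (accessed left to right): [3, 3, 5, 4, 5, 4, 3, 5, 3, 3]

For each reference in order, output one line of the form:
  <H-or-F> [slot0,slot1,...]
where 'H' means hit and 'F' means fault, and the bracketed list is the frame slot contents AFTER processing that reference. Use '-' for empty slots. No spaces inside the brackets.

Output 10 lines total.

F [3,-,-]
H [3,-,-]
F [3,5,-]
F [3,5,4]
H [3,5,4]
H [3,5,4]
H [3,5,4]
H [3,5,4]
H [3,5,4]
H [3,5,4]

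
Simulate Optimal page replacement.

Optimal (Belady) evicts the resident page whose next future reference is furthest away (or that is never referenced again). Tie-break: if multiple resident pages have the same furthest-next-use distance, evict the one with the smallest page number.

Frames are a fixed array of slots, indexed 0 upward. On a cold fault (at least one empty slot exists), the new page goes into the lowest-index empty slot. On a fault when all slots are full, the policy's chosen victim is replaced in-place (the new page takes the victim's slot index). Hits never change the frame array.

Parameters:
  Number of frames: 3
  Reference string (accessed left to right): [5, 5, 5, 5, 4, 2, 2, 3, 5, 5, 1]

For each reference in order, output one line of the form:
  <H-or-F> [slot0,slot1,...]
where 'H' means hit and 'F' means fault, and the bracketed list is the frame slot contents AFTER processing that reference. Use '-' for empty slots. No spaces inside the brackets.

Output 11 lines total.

F [5,-,-]
H [5,-,-]
H [5,-,-]
H [5,-,-]
F [5,4,-]
F [5,4,2]
H [5,4,2]
F [5,4,3]
H [5,4,3]
H [5,4,3]
F [5,4,1]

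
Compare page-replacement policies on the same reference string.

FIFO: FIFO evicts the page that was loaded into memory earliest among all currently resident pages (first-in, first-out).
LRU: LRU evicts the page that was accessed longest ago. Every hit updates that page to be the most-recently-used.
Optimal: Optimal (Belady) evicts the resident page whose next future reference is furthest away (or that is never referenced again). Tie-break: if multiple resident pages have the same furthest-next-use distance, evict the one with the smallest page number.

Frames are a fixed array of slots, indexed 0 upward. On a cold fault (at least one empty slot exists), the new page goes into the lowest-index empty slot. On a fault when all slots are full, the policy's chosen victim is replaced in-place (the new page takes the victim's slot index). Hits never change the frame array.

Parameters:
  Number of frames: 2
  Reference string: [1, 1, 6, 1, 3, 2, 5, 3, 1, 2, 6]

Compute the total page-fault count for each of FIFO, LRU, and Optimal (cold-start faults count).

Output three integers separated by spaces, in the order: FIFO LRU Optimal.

--- FIFO ---
  step 0: ref 1 -> FAULT, frames=[1,-] (faults so far: 1)
  step 1: ref 1 -> HIT, frames=[1,-] (faults so far: 1)
  step 2: ref 6 -> FAULT, frames=[1,6] (faults so far: 2)
  step 3: ref 1 -> HIT, frames=[1,6] (faults so far: 2)
  step 4: ref 3 -> FAULT, evict 1, frames=[3,6] (faults so far: 3)
  step 5: ref 2 -> FAULT, evict 6, frames=[3,2] (faults so far: 4)
  step 6: ref 5 -> FAULT, evict 3, frames=[5,2] (faults so far: 5)
  step 7: ref 3 -> FAULT, evict 2, frames=[5,3] (faults so far: 6)
  step 8: ref 1 -> FAULT, evict 5, frames=[1,3] (faults so far: 7)
  step 9: ref 2 -> FAULT, evict 3, frames=[1,2] (faults so far: 8)
  step 10: ref 6 -> FAULT, evict 1, frames=[6,2] (faults so far: 9)
  FIFO total faults: 9
--- LRU ---
  step 0: ref 1 -> FAULT, frames=[1,-] (faults so far: 1)
  step 1: ref 1 -> HIT, frames=[1,-] (faults so far: 1)
  step 2: ref 6 -> FAULT, frames=[1,6] (faults so far: 2)
  step 3: ref 1 -> HIT, frames=[1,6] (faults so far: 2)
  step 4: ref 3 -> FAULT, evict 6, frames=[1,3] (faults so far: 3)
  step 5: ref 2 -> FAULT, evict 1, frames=[2,3] (faults so far: 4)
  step 6: ref 5 -> FAULT, evict 3, frames=[2,5] (faults so far: 5)
  step 7: ref 3 -> FAULT, evict 2, frames=[3,5] (faults so far: 6)
  step 8: ref 1 -> FAULT, evict 5, frames=[3,1] (faults so far: 7)
  step 9: ref 2 -> FAULT, evict 3, frames=[2,1] (faults so far: 8)
  step 10: ref 6 -> FAULT, evict 1, frames=[2,6] (faults so far: 9)
  LRU total faults: 9
--- Optimal ---
  step 0: ref 1 -> FAULT, frames=[1,-] (faults so far: 1)
  step 1: ref 1 -> HIT, frames=[1,-] (faults so far: 1)
  step 2: ref 6 -> FAULT, frames=[1,6] (faults so far: 2)
  step 3: ref 1 -> HIT, frames=[1,6] (faults so far: 2)
  step 4: ref 3 -> FAULT, evict 6, frames=[1,3] (faults so far: 3)
  step 5: ref 2 -> FAULT, evict 1, frames=[2,3] (faults so far: 4)
  step 6: ref 5 -> FAULT, evict 2, frames=[5,3] (faults so far: 5)
  step 7: ref 3 -> HIT, frames=[5,3] (faults so far: 5)
  step 8: ref 1 -> FAULT, evict 3, frames=[5,1] (faults so far: 6)
  step 9: ref 2 -> FAULT, evict 1, frames=[5,2] (faults so far: 7)
  step 10: ref 6 -> FAULT, evict 2, frames=[5,6] (faults so far: 8)
  Optimal total faults: 8

Answer: 9 9 8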